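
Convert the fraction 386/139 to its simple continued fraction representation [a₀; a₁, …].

[2; 1, 3, 2, 15]

386 ÷ 139 → quotient 2, remainder 108
139 ÷ 108 → quotient 1, remainder 31
108 ÷ 31 → quotient 3, remainder 15
31 ÷ 15 → quotient 2, remainder 1
15 ÷ 1 → quotient 15, remainder 0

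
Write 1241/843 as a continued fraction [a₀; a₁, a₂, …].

[1; 2, 8, 2, 7, 3]

1241 = 1·843 + 398, so a_0 = 1
843 = 2·398 + 47, so a_1 = 2
398 = 8·47 + 22, so a_2 = 8
47 = 2·22 + 3, so a_3 = 2
22 = 7·3 + 1, so a_4 = 7
3 = 3·1 + 0, so a_5 = 3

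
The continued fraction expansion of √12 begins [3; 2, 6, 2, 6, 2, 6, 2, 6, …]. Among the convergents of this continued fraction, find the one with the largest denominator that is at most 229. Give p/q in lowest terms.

List convergents until the denominator exceeds the bound:
a_0 = 3: 3/1  (≤ bound)
a_1 = 2: 7/2  (≤ bound)
a_2 = 6: 45/13  (≤ bound)
a_3 = 2: 97/28  (≤ bound)
a_4 = 6: 627/181  (≤ bound)
a_5 = 2: 1351/390  (> 229, stop)

627/181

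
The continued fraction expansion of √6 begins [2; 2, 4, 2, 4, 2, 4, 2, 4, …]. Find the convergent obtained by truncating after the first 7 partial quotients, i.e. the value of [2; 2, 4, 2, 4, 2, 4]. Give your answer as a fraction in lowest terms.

2158/881

Start with 4.
2 + 1/(4/1) = 2 + 1/4 = 9/4
4 + 1/(9/4) = 4 + 4/9 = 40/9
2 + 1/(40/9) = 2 + 9/40 = 89/40
4 + 1/(89/40) = 4 + 40/89 = 396/89
2 + 1/(396/89) = 2 + 89/396 = 881/396
2 + 1/(881/396) = 2 + 396/881 = 2158/881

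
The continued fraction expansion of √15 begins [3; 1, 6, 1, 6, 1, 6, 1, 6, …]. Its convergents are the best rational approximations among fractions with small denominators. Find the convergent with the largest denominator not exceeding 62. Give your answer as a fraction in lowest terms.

213/55

a_0 = 3: 3/1  (≤ bound)
a_1 = 1: 4/1  (≤ bound)
a_2 = 6: 27/7  (≤ bound)
a_3 = 1: 31/8  (≤ bound)
a_4 = 6: 213/55  (≤ bound)
a_5 = 1: 244/63  (> 62, stop)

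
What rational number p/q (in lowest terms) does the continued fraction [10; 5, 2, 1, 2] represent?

438/43

a_0 = 10: 10/1
a_1 = 5: 51/5
a_2 = 2: 112/11
a_3 = 1: 163/16
a_4 = 2: 438/43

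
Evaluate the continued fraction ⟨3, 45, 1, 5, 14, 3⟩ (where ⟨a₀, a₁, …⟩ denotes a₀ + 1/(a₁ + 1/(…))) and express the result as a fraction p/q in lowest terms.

36150/11963

Starting at the tail and folding back:
Start with 3.
14 + 1/(3/1) = 14 + 1/3 = 43/3
5 + 1/(43/3) = 5 + 3/43 = 218/43
1 + 1/(218/43) = 1 + 43/218 = 261/218
45 + 1/(261/218) = 45 + 218/261 = 11963/261
3 + 1/(11963/261) = 3 + 261/11963 = 36150/11963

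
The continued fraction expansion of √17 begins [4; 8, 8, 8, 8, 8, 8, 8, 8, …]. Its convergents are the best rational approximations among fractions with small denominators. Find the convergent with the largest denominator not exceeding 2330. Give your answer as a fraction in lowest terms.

List convergents until the denominator exceeds the bound:
a_0 = 4: 4/1  (≤ bound)
a_1 = 8: 33/8  (≤ bound)
a_2 = 8: 268/65  (≤ bound)
a_3 = 8: 2177/528  (≤ bound)
a_4 = 8: 17684/4289  (> 2330, stop)

2177/528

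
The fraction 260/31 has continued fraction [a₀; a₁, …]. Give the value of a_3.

1

260 = 8·31 + 12, so a_0 = 8
31 = 2·12 + 7, so a_1 = 2
12 = 1·7 + 5, so a_2 = 1
7 = 1·5 + 2, so a_3 = 1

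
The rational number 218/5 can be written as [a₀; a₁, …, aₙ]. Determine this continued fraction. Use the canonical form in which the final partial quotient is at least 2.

218 ÷ 5 → quotient 43, remainder 3
5 ÷ 3 → quotient 1, remainder 2
3 ÷ 2 → quotient 1, remainder 1
2 ÷ 1 → quotient 2, remainder 0

[43; 1, 1, 2]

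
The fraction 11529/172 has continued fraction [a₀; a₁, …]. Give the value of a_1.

Run the Euclidean algorithm, recording each quotient:
11529 ÷ 172 → quotient 67, remainder 5
172 ÷ 5 → quotient 34, remainder 2

34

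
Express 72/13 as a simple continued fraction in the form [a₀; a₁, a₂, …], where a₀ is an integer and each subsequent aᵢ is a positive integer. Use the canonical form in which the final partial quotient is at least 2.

[5; 1, 1, 6]

72 ÷ 13 → quotient 5, remainder 7
13 ÷ 7 → quotient 1, remainder 6
7 ÷ 6 → quotient 1, remainder 1
6 ÷ 1 → quotient 6, remainder 0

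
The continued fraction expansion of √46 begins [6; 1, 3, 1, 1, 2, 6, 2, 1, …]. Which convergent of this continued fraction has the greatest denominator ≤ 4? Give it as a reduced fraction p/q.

27/4

List convergents until the denominator exceeds the bound:
a_0 = 6: 6/1  (≤ bound)
a_1 = 1: 7/1  (≤ bound)
a_2 = 3: 27/4  (≤ bound)
a_3 = 1: 34/5  (> 4, stop)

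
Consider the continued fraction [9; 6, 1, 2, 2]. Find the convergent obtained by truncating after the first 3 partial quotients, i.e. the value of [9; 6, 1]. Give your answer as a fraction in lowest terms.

64/7

Use the convergent recurrence hₖ = aₖ·hₖ₋₁ + hₖ₋₂ (and likewise for the denominators kₖ):
a_0 = 9: 9/1
a_1 = 6: 55/6
a_2 = 1: 64/7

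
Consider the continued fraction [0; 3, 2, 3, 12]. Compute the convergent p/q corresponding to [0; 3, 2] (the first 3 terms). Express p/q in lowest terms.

2/7

a_0 = 0: 0/1
a_1 = 3: 1/3
a_2 = 2: 2/7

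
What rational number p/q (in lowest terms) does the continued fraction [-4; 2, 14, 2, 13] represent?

-2845/809

Collapse the nested fraction from the inside out:
Start with 13.
2 + 1/(13/1) = 2 + 1/13 = 27/13
14 + 1/(27/13) = 14 + 13/27 = 391/27
2 + 1/(391/27) = 2 + 27/391 = 809/391
-4 + 1/(809/391) = -4 + 391/809 = -2845/809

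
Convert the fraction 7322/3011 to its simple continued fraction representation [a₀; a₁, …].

⌊7322/3011⌋ = 2, remainder 1300
⌊3011/1300⌋ = 2, remainder 411
⌊1300/411⌋ = 3, remainder 67
⌊411/67⌋ = 6, remainder 9
⌊67/9⌋ = 7, remainder 4
⌊9/4⌋ = 2, remainder 1
⌊4/1⌋ = 4, remainder 0

[2; 2, 3, 6, 7, 2, 4]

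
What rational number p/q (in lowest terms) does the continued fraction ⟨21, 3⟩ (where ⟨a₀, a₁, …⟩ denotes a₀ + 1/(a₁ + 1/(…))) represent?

64/3

Build up convergents one term at a time:
a_0 = 21: 21/1
a_1 = 3: 64/3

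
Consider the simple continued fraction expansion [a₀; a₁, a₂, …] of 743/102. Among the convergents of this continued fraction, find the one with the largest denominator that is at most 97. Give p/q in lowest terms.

a_0 = 7: 7/1  (≤ bound)
a_1 = 3: 22/3  (≤ bound)
a_2 = 1: 29/4  (≤ bound)
a_3 = 1: 51/7  (≤ bound)
a_4 = 14: 743/102  (> 97, stop)

51/7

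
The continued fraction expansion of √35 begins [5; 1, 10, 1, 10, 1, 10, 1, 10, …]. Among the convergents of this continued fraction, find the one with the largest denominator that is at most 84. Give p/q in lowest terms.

71/12

a_0 = 5: 5/1  (≤ bound)
a_1 = 1: 6/1  (≤ bound)
a_2 = 10: 65/11  (≤ bound)
a_3 = 1: 71/12  (≤ bound)
a_4 = 10: 775/131  (> 84, stop)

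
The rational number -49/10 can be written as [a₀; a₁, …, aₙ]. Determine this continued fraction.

[-5; 10]

⌊-49/10⌋ = -5, remainder 1
⌊10/1⌋ = 10, remainder 0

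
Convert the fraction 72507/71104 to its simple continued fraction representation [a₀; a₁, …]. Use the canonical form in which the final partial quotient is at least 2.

[1; 50, 1, 2, 8, 56]

72507 ÷ 71104 → quotient 1, remainder 1403
71104 ÷ 1403 → quotient 50, remainder 954
1403 ÷ 954 → quotient 1, remainder 449
954 ÷ 449 → quotient 2, remainder 56
449 ÷ 56 → quotient 8, remainder 1
56 ÷ 1 → quotient 56, remainder 0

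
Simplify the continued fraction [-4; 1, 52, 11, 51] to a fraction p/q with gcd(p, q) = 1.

-90073/29837

Use the convergent recurrence hₖ = aₖ·hₖ₋₁ + hₖ₋₂ (and likewise for the denominators kₖ):
a_0 = -4: -4/1
a_1 = 1: -3/1
a_2 = 52: -160/53
a_3 = 11: -1763/584
a_4 = 51: -90073/29837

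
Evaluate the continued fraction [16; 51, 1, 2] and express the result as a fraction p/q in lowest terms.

2483/155

a_0 = 16: 16/1
a_1 = 51: 817/51
a_2 = 1: 833/52
a_3 = 2: 2483/155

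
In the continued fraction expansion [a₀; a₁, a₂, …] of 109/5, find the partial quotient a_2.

Apply division with remainder until the remainder is 0:
⌊109/5⌋ = 21, remainder 4
⌊5/4⌋ = 1, remainder 1
⌊4/1⌋ = 4, remainder 0

4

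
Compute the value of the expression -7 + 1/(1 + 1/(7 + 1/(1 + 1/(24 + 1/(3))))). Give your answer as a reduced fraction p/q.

-4162/681

Starting at the tail and folding back:
Start with 3.
24 + 1/(3/1) = 24 + 1/3 = 73/3
1 + 1/(73/3) = 1 + 3/73 = 76/73
7 + 1/(76/73) = 7 + 73/76 = 605/76
1 + 1/(605/76) = 1 + 76/605 = 681/605
-7 + 1/(681/605) = -7 + 605/681 = -4162/681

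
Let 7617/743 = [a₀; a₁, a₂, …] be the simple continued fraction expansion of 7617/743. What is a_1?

Repeatedly divide and take the remainder:
7617 = 10·743 + 187, so a_0 = 10
743 = 3·187 + 182, so a_1 = 3

3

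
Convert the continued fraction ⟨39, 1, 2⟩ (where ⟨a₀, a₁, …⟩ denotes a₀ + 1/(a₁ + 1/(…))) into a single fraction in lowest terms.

Compute successive convergents:
a_0 = 39: 39/1
a_1 = 1: 40/1
a_2 = 2: 119/3

119/3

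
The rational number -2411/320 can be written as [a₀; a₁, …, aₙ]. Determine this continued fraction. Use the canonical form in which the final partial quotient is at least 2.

⌊-2411/320⌋ = -8, remainder 149
⌊320/149⌋ = 2, remainder 22
⌊149/22⌋ = 6, remainder 17
⌊22/17⌋ = 1, remainder 5
⌊17/5⌋ = 3, remainder 2
⌊5/2⌋ = 2, remainder 1
⌊2/1⌋ = 2, remainder 0

[-8; 2, 6, 1, 3, 2, 2]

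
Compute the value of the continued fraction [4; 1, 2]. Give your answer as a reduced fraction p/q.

14/3

a_0 = 4: 4/1
a_1 = 1: 5/1
a_2 = 2: 14/3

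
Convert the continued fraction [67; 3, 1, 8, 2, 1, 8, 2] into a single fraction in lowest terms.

Collapse the nested fraction from the inside out:
Start with 2.
8 + 1/(2/1) = 8 + 1/2 = 17/2
1 + 1/(17/2) = 1 + 2/17 = 19/17
2 + 1/(19/17) = 2 + 17/19 = 55/19
8 + 1/(55/19) = 8 + 19/55 = 459/55
1 + 1/(459/55) = 1 + 55/459 = 514/459
3 + 1/(514/459) = 3 + 459/514 = 2001/514
67 + 1/(2001/514) = 67 + 514/2001 = 134581/2001

134581/2001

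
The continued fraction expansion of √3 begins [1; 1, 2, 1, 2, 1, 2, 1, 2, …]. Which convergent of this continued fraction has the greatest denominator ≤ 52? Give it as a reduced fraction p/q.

71/41

List convergents until the denominator exceeds the bound:
a_0 = 1: 1/1  (≤ bound)
a_1 = 1: 2/1  (≤ bound)
a_2 = 2: 5/3  (≤ bound)
a_3 = 1: 7/4  (≤ bound)
a_4 = 2: 19/11  (≤ bound)
a_5 = 1: 26/15  (≤ bound)
a_6 = 2: 71/41  (≤ bound)
a_7 = 1: 97/56  (> 52, stop)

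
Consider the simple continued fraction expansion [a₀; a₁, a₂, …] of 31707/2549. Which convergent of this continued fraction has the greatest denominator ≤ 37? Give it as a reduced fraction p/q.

199/16

List convergents until the denominator exceeds the bound:
a_0 = 12: 12/1  (≤ bound)
a_1 = 2: 25/2  (≤ bound)
a_2 = 3: 87/7  (≤ bound)
a_3 = 1: 112/9  (≤ bound)
a_4 = 1: 199/16  (≤ bound)
a_5 = 2: 510/41  (> 37, stop)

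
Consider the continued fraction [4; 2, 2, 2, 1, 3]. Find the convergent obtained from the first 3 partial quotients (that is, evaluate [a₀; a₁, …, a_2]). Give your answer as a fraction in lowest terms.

Collapse the nested fraction from the inside out:
Start with 2.
2 + 1/(2/1) = 2 + 1/2 = 5/2
4 + 1/(5/2) = 4 + 2/5 = 22/5

22/5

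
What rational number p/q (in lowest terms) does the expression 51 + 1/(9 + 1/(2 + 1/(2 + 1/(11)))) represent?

27393/536

a_0 = 51: 51/1
a_1 = 9: 460/9
a_2 = 2: 971/19
a_3 = 2: 2402/47
a_4 = 11: 27393/536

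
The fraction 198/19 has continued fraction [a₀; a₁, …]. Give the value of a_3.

198 ÷ 19 → quotient 10, remainder 8
19 ÷ 8 → quotient 2, remainder 3
8 ÷ 3 → quotient 2, remainder 2
3 ÷ 2 → quotient 1, remainder 1

1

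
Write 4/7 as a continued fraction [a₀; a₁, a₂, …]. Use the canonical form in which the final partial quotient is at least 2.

4 = 0·7 + 4, so a_0 = 0
7 = 1·4 + 3, so a_1 = 1
4 = 1·3 + 1, so a_2 = 1
3 = 3·1 + 0, so a_3 = 3

[0; 1, 1, 3]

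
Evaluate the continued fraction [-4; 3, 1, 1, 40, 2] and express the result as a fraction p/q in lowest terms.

-2136/575

a_0 = -4: -4/1
a_1 = 3: -11/3
a_2 = 1: -15/4
a_3 = 1: -26/7
a_4 = 40: -1055/284
a_5 = 2: -2136/575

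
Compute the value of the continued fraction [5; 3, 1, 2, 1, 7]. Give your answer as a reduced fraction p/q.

a_0 = 5: 5/1
a_1 = 3: 16/3
a_2 = 1: 21/4
a_3 = 2: 58/11
a_4 = 1: 79/15
a_5 = 7: 611/116

611/116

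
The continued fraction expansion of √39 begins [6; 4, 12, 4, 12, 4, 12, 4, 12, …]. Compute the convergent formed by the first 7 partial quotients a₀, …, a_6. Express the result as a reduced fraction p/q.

764394/122401

Start with 12.
4 + 1/(12/1) = 4 + 1/12 = 49/12
12 + 1/(49/12) = 12 + 12/49 = 600/49
4 + 1/(600/49) = 4 + 49/600 = 2449/600
12 + 1/(2449/600) = 12 + 600/2449 = 29988/2449
4 + 1/(29988/2449) = 4 + 2449/29988 = 122401/29988
6 + 1/(122401/29988) = 6 + 29988/122401 = 764394/122401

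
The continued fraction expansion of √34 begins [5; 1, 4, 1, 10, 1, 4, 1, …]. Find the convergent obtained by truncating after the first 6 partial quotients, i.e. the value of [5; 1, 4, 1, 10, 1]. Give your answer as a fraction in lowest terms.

414/71

a_0 = 5: 5/1
a_1 = 1: 6/1
a_2 = 4: 29/5
a_3 = 1: 35/6
a_4 = 10: 379/65
a_5 = 1: 414/71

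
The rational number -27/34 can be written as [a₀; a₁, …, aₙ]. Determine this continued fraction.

[-1; 4, 1, 6]

Repeatedly divide and take the remainder:
⌊-27/34⌋ = -1, remainder 7
⌊34/7⌋ = 4, remainder 6
⌊7/6⌋ = 1, remainder 1
⌊6/1⌋ = 6, remainder 0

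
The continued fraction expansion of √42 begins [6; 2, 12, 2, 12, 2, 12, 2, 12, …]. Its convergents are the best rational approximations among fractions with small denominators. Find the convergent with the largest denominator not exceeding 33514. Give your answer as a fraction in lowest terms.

List convergents until the denominator exceeds the bound:
a_0 = 6: 6/1  (≤ bound)
a_1 = 2: 13/2  (≤ bound)
a_2 = 12: 162/25  (≤ bound)
a_3 = 2: 337/52  (≤ bound)
a_4 = 12: 4206/649  (≤ bound)
a_5 = 2: 8749/1350  (≤ bound)
a_6 = 12: 109194/16849  (≤ bound)
a_7 = 2: 227137/35048  (> 33514, stop)

109194/16849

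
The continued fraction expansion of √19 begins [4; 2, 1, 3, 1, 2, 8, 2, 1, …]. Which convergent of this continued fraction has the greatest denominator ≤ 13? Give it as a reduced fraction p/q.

48/11

a_0 = 4: 4/1  (≤ bound)
a_1 = 2: 9/2  (≤ bound)
a_2 = 1: 13/3  (≤ bound)
a_3 = 3: 48/11  (≤ bound)
a_4 = 1: 61/14  (> 13, stop)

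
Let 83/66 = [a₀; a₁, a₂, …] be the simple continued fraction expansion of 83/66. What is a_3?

7

83 ÷ 66 → quotient 1, remainder 17
66 ÷ 17 → quotient 3, remainder 15
17 ÷ 15 → quotient 1, remainder 2
15 ÷ 2 → quotient 7, remainder 1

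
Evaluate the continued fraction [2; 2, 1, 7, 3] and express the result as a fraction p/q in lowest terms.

a_0 = 2: 2/1
a_1 = 2: 5/2
a_2 = 1: 7/3
a_3 = 7: 54/23
a_4 = 3: 169/72

169/72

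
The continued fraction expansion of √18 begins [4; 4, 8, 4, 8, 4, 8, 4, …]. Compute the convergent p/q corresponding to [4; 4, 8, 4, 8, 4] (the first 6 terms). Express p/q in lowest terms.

Start with 4.
8 + 1/(4/1) = 8 + 1/4 = 33/4
4 + 1/(33/4) = 4 + 4/33 = 136/33
8 + 1/(136/33) = 8 + 33/136 = 1121/136
4 + 1/(1121/136) = 4 + 136/1121 = 4620/1121
4 + 1/(4620/1121) = 4 + 1121/4620 = 19601/4620

19601/4620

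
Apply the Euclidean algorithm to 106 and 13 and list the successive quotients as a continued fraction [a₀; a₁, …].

106 ÷ 13 → quotient 8, remainder 2
13 ÷ 2 → quotient 6, remainder 1
2 ÷ 1 → quotient 2, remainder 0

[8; 6, 2]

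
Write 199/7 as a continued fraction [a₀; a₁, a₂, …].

[28; 2, 3]

199 = 28·7 + 3, so a_0 = 28
7 = 2·3 + 1, so a_1 = 2
3 = 3·1 + 0, so a_2 = 3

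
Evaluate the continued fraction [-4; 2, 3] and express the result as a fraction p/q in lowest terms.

-25/7

Start with 3.
2 + 1/(3/1) = 2 + 1/3 = 7/3
-4 + 1/(7/3) = -4 + 3/7 = -25/7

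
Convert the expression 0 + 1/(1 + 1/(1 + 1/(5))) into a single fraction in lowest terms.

a_0 = 0: 0/1
a_1 = 1: 1/1
a_2 = 1: 1/2
a_3 = 5: 6/11

6/11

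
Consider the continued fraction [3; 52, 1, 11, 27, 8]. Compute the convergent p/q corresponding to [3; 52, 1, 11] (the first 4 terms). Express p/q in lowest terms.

1917/635

Use the convergent recurrence hₖ = aₖ·hₖ₋₁ + hₖ₋₂ (and likewise for the denominators kₖ):
a_0 = 3: 3/1
a_1 = 52: 157/52
a_2 = 1: 160/53
a_3 = 11: 1917/635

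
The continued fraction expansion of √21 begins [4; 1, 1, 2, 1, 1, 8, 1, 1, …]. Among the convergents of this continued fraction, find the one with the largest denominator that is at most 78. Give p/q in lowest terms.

List convergents until the denominator exceeds the bound:
a_0 = 4: 4/1  (≤ bound)
a_1 = 1: 5/1  (≤ bound)
a_2 = 1: 9/2  (≤ bound)
a_3 = 2: 23/5  (≤ bound)
a_4 = 1: 32/7  (≤ bound)
a_5 = 1: 55/12  (≤ bound)
a_6 = 8: 472/103  (> 78, stop)

55/12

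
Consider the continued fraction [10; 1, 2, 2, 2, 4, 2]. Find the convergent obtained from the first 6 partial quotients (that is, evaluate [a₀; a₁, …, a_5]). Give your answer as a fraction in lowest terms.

Starting at the tail and folding back:
Start with 4.
2 + 1/(4/1) = 2 + 1/4 = 9/4
2 + 1/(9/4) = 2 + 4/9 = 22/9
2 + 1/(22/9) = 2 + 9/22 = 53/22
1 + 1/(53/22) = 1 + 22/53 = 75/53
10 + 1/(75/53) = 10 + 53/75 = 803/75

803/75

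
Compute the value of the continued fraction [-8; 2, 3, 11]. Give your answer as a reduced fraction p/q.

Work from the innermost term outward:
Start with 11.
3 + 1/(11/1) = 3 + 1/11 = 34/11
2 + 1/(34/11) = 2 + 11/34 = 79/34
-8 + 1/(79/34) = -8 + 34/79 = -598/79

-598/79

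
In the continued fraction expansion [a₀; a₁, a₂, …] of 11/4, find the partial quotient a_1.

11 ÷ 4 → quotient 2, remainder 3
4 ÷ 3 → quotient 1, remainder 1

1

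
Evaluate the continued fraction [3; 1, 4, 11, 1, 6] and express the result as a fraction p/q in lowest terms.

Starting at the tail and folding back:
Start with 6.
1 + 1/(6/1) = 1 + 1/6 = 7/6
11 + 1/(7/6) = 11 + 6/7 = 83/7
4 + 1/(83/7) = 4 + 7/83 = 339/83
1 + 1/(339/83) = 1 + 83/339 = 422/339
3 + 1/(422/339) = 3 + 339/422 = 1605/422

1605/422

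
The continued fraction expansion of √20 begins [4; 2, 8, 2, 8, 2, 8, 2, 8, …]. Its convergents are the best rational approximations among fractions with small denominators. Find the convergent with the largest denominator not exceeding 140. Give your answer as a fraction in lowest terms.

161/36

List convergents until the denominator exceeds the bound:
a_0 = 4: 4/1  (≤ bound)
a_1 = 2: 9/2  (≤ bound)
a_2 = 8: 76/17  (≤ bound)
a_3 = 2: 161/36  (≤ bound)
a_4 = 8: 1364/305  (> 140, stop)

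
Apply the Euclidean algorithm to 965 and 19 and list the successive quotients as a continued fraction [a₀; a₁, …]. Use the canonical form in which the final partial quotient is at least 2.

Run the Euclidean algorithm, recording each quotient:
⌊965/19⌋ = 50, remainder 15
⌊19/15⌋ = 1, remainder 4
⌊15/4⌋ = 3, remainder 3
⌊4/3⌋ = 1, remainder 1
⌊3/1⌋ = 3, remainder 0

[50; 1, 3, 1, 3]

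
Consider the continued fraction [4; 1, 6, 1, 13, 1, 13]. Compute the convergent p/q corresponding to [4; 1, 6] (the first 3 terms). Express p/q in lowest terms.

34/7

Work from the innermost term outward:
Start with 6.
1 + 1/(6/1) = 1 + 1/6 = 7/6
4 + 1/(7/6) = 4 + 6/7 = 34/7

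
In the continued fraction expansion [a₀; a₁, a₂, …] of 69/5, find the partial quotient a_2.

⌊69/5⌋ = 13, remainder 4
⌊5/4⌋ = 1, remainder 1
⌊4/1⌋ = 4, remainder 0

4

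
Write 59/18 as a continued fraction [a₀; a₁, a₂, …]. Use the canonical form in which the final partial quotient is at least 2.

[3; 3, 1, 1, 2]

59 ÷ 18 → quotient 3, remainder 5
18 ÷ 5 → quotient 3, remainder 3
5 ÷ 3 → quotient 1, remainder 2
3 ÷ 2 → quotient 1, remainder 1
2 ÷ 1 → quotient 2, remainder 0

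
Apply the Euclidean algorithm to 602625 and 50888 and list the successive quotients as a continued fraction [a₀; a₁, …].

602625 ÷ 50888 → quotient 11, remainder 42857
50888 ÷ 42857 → quotient 1, remainder 8031
42857 ÷ 8031 → quotient 5, remainder 2702
8031 ÷ 2702 → quotient 2, remainder 2627
2702 ÷ 2627 → quotient 1, remainder 75
2627 ÷ 75 → quotient 35, remainder 2
75 ÷ 2 → quotient 37, remainder 1
2 ÷ 1 → quotient 2, remainder 0

[11; 1, 5, 2, 1, 35, 37, 2]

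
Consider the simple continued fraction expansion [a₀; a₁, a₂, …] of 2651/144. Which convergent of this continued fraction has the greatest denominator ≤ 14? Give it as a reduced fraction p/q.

92/5

a_0 = 18: 18/1  (≤ bound)
a_1 = 2: 37/2  (≤ bound)
a_2 = 2: 92/5  (≤ bound)
a_3 = 3: 313/17  (> 14, stop)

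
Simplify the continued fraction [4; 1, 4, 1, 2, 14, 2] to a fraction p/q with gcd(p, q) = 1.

2436/505

Start with 2.
14 + 1/(2/1) = 14 + 1/2 = 29/2
2 + 1/(29/2) = 2 + 2/29 = 60/29
1 + 1/(60/29) = 1 + 29/60 = 89/60
4 + 1/(89/60) = 4 + 60/89 = 416/89
1 + 1/(416/89) = 1 + 89/416 = 505/416
4 + 1/(505/416) = 4 + 416/505 = 2436/505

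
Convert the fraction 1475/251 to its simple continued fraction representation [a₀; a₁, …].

[5; 1, 7, 10, 3]

Run the Euclidean algorithm, recording each quotient:
1475 ÷ 251 → quotient 5, remainder 220
251 ÷ 220 → quotient 1, remainder 31
220 ÷ 31 → quotient 7, remainder 3
31 ÷ 3 → quotient 10, remainder 1
3 ÷ 1 → quotient 3, remainder 0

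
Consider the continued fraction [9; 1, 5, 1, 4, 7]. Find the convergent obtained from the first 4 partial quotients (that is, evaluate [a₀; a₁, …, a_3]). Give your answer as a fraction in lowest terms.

Start with 1.
5 + 1/(1/1) = 5 + 1/1 = 6/1
1 + 1/(6/1) = 1 + 1/6 = 7/6
9 + 1/(7/6) = 9 + 6/7 = 69/7

69/7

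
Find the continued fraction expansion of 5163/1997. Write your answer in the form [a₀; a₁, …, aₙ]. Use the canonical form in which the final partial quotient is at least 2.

Run the Euclidean algorithm, recording each quotient:
5163 = 2·1997 + 1169, so a_0 = 2
1997 = 1·1169 + 828, so a_1 = 1
1169 = 1·828 + 341, so a_2 = 1
828 = 2·341 + 146, so a_3 = 2
341 = 2·146 + 49, so a_4 = 2
146 = 2·49 + 48, so a_5 = 2
49 = 1·48 + 1, so a_6 = 1
48 = 48·1 + 0, so a_7 = 48

[2; 1, 1, 2, 2, 2, 1, 48]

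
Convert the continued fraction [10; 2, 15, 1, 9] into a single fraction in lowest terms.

3439/328

Start with 9.
1 + 1/(9/1) = 1 + 1/9 = 10/9
15 + 1/(10/9) = 15 + 9/10 = 159/10
2 + 1/(159/10) = 2 + 10/159 = 328/159
10 + 1/(328/159) = 10 + 159/328 = 3439/328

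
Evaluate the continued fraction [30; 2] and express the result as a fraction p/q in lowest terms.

Start with 2.
30 + 1/(2/1) = 30 + 1/2 = 61/2

61/2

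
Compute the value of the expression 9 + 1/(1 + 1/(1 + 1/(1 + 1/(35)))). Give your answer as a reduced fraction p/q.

1034/107

Compute successive convergents:
a_0 = 9: 9/1
a_1 = 1: 10/1
a_2 = 1: 19/2
a_3 = 1: 29/3
a_4 = 35: 1034/107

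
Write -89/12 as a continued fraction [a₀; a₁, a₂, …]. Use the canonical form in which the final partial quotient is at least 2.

Repeatedly divide and take the remainder:
⌊-89/12⌋ = -8, remainder 7
⌊12/7⌋ = 1, remainder 5
⌊7/5⌋ = 1, remainder 2
⌊5/2⌋ = 2, remainder 1
⌊2/1⌋ = 2, remainder 0

[-8; 1, 1, 2, 2]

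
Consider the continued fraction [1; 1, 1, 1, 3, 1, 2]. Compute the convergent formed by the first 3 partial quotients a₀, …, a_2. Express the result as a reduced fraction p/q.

a_0 = 1: 1/1
a_1 = 1: 2/1
a_2 = 1: 3/2

3/2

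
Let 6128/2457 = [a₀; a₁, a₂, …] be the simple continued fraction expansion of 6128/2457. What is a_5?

Apply division with remainder until the remainder is 0:
⌊6128/2457⌋ = 2, remainder 1214
⌊2457/1214⌋ = 2, remainder 29
⌊1214/29⌋ = 41, remainder 25
⌊29/25⌋ = 1, remainder 4
⌊25/4⌋ = 6, remainder 1
⌊4/1⌋ = 4, remainder 0

4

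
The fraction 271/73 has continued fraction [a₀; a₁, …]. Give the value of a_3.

⌊271/73⌋ = 3, remainder 52
⌊73/52⌋ = 1, remainder 21
⌊52/21⌋ = 2, remainder 10
⌊21/10⌋ = 2, remainder 1

2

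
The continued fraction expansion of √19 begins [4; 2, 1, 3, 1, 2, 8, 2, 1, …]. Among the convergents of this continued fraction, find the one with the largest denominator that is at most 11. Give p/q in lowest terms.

a_0 = 4: 4/1  (≤ bound)
a_1 = 2: 9/2  (≤ bound)
a_2 = 1: 13/3  (≤ bound)
a_3 = 3: 48/11  (≤ bound)
a_4 = 1: 61/14  (> 11, stop)

48/11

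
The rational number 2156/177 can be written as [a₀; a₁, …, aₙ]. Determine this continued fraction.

Run the Euclidean algorithm, recording each quotient:
2156 ÷ 177 → quotient 12, remainder 32
177 ÷ 32 → quotient 5, remainder 17
32 ÷ 17 → quotient 1, remainder 15
17 ÷ 15 → quotient 1, remainder 2
15 ÷ 2 → quotient 7, remainder 1
2 ÷ 1 → quotient 2, remainder 0

[12; 5, 1, 1, 7, 2]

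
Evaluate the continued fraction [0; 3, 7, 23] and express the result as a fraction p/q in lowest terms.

a_0 = 0: 0/1
a_1 = 3: 1/3
a_2 = 7: 7/22
a_3 = 23: 162/509

162/509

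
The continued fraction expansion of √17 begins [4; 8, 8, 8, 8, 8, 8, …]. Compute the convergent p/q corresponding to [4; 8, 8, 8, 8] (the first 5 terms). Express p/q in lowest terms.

Start with 8.
8 + 1/(8/1) = 8 + 1/8 = 65/8
8 + 1/(65/8) = 8 + 8/65 = 528/65
8 + 1/(528/65) = 8 + 65/528 = 4289/528
4 + 1/(4289/528) = 4 + 528/4289 = 17684/4289

17684/4289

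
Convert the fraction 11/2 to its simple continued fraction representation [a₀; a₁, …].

Run the Euclidean algorithm, recording each quotient:
⌊11/2⌋ = 5, remainder 1
⌊2/1⌋ = 2, remainder 0

[5; 2]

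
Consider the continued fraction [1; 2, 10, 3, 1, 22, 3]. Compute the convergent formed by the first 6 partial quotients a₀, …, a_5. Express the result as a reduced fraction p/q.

Start with 22.
1 + 1/(22/1) = 1 + 1/22 = 23/22
3 + 1/(23/22) = 3 + 22/23 = 91/23
10 + 1/(91/23) = 10 + 23/91 = 933/91
2 + 1/(933/91) = 2 + 91/933 = 1957/933
1 + 1/(1957/933) = 1 + 933/1957 = 2890/1957

2890/1957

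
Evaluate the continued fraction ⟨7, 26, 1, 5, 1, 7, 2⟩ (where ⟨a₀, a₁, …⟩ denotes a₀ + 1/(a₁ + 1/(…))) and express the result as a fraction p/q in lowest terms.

a_0 = 7: 7/1
a_1 = 26: 183/26
a_2 = 1: 190/27
a_3 = 5: 1133/161
a_4 = 1: 1323/188
a_5 = 7: 10394/1477
a_6 = 2: 22111/3142

22111/3142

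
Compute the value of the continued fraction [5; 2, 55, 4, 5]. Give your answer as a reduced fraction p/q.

Start with 5.
4 + 1/(5/1) = 4 + 1/5 = 21/5
55 + 1/(21/5) = 55 + 5/21 = 1160/21
2 + 1/(1160/21) = 2 + 21/1160 = 2341/1160
5 + 1/(2341/1160) = 5 + 1160/2341 = 12865/2341

12865/2341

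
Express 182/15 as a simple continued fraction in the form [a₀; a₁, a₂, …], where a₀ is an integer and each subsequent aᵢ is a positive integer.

182 ÷ 15 → quotient 12, remainder 2
15 ÷ 2 → quotient 7, remainder 1
2 ÷ 1 → quotient 2, remainder 0

[12; 7, 2]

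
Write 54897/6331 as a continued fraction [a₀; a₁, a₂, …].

[8; 1, 2, 24, 2, 42]

Repeatedly divide and take the remainder:
54897 ÷ 6331 → quotient 8, remainder 4249
6331 ÷ 4249 → quotient 1, remainder 2082
4249 ÷ 2082 → quotient 2, remainder 85
2082 ÷ 85 → quotient 24, remainder 42
85 ÷ 42 → quotient 2, remainder 1
42 ÷ 1 → quotient 42, remainder 0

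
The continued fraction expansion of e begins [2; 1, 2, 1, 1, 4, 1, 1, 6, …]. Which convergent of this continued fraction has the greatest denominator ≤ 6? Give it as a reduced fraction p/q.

11/4

List convergents until the denominator exceeds the bound:
a_0 = 2: 2/1  (≤ bound)
a_1 = 1: 3/1  (≤ bound)
a_2 = 2: 8/3  (≤ bound)
a_3 = 1: 11/4  (≤ bound)
a_4 = 1: 19/7  (> 6, stop)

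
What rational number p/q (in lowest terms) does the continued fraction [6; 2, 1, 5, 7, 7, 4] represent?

Collapse the nested fraction from the inside out:
Start with 4.
7 + 1/(4/1) = 7 + 1/4 = 29/4
7 + 1/(29/4) = 7 + 4/29 = 207/29
5 + 1/(207/29) = 5 + 29/207 = 1064/207
1 + 1/(1064/207) = 1 + 207/1064 = 1271/1064
2 + 1/(1271/1064) = 2 + 1064/1271 = 3606/1271
6 + 1/(3606/1271) = 6 + 1271/3606 = 22907/3606

22907/3606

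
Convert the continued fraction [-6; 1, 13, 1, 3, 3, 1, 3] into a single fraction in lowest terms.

Work from the innermost term outward:
Start with 3.
1 + 1/(3/1) = 1 + 1/3 = 4/3
3 + 1/(4/3) = 3 + 3/4 = 15/4
3 + 1/(15/4) = 3 + 4/15 = 49/15
1 + 1/(49/15) = 1 + 15/49 = 64/49
13 + 1/(64/49) = 13 + 49/64 = 881/64
1 + 1/(881/64) = 1 + 64/881 = 945/881
-6 + 1/(945/881) = -6 + 881/945 = -4789/945

-4789/945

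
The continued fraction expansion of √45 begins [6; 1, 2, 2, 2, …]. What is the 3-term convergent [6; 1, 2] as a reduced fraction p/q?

20/3

Use the convergent recurrence hₖ = aₖ·hₖ₋₁ + hₖ₋₂ (and likewise for the denominators kₖ):
a_0 = 6: 6/1
a_1 = 1: 7/1
a_2 = 2: 20/3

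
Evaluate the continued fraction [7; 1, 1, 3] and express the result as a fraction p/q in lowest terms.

Start with 3.
1 + 1/(3/1) = 1 + 1/3 = 4/3
1 + 1/(4/3) = 1 + 3/4 = 7/4
7 + 1/(7/4) = 7 + 4/7 = 53/7

53/7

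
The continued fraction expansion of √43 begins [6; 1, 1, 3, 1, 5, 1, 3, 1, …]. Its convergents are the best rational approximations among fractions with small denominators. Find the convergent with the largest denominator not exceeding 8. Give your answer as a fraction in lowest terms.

46/7

List convergents until the denominator exceeds the bound:
a_0 = 6: 6/1  (≤ bound)
a_1 = 1: 7/1  (≤ bound)
a_2 = 1: 13/2  (≤ bound)
a_3 = 3: 46/7  (≤ bound)
a_4 = 1: 59/9  (> 8, stop)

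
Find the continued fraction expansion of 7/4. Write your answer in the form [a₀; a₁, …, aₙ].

[1; 1, 3]

7 ÷ 4 → quotient 1, remainder 3
4 ÷ 3 → quotient 1, remainder 1
3 ÷ 1 → quotient 3, remainder 0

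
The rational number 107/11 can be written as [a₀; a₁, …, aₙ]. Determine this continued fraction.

Run the Euclidean algorithm, recording each quotient:
107 = 9·11 + 8, so a_0 = 9
11 = 1·8 + 3, so a_1 = 1
8 = 2·3 + 2, so a_2 = 2
3 = 1·2 + 1, so a_3 = 1
2 = 2·1 + 0, so a_4 = 2

[9; 1, 2, 1, 2]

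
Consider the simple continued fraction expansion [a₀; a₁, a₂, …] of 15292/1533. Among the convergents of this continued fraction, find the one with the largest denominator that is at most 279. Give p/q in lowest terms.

1207/121

a_0 = 9: 9/1  (≤ bound)
a_1 = 1: 10/1  (≤ bound)
a_2 = 39: 399/40  (≤ bound)
a_3 = 2: 808/81  (≤ bound)
a_4 = 1: 1207/121  (≤ bound)
a_5 = 12: 15292/1533  (> 279, stop)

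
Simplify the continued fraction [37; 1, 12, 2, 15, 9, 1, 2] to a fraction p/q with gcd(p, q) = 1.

Start with 2.
1 + 1/(2/1) = 1 + 1/2 = 3/2
9 + 1/(3/2) = 9 + 2/3 = 29/3
15 + 1/(29/3) = 15 + 3/29 = 438/29
2 + 1/(438/29) = 2 + 29/438 = 905/438
12 + 1/(905/438) = 12 + 438/905 = 11298/905
1 + 1/(11298/905) = 1 + 905/11298 = 12203/11298
37 + 1/(12203/11298) = 37 + 11298/12203 = 462809/12203

462809/12203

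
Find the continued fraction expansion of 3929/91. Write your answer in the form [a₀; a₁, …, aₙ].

3929 = 43·91 + 16, so a_0 = 43
91 = 5·16 + 11, so a_1 = 5
16 = 1·11 + 5, so a_2 = 1
11 = 2·5 + 1, so a_3 = 2
5 = 5·1 + 0, so a_4 = 5

[43; 5, 1, 2, 5]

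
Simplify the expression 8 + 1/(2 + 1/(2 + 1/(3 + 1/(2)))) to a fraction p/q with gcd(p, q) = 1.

328/39

Compute successive convergents:
a_0 = 8: 8/1
a_1 = 2: 17/2
a_2 = 2: 42/5
a_3 = 3: 143/17
a_4 = 2: 328/39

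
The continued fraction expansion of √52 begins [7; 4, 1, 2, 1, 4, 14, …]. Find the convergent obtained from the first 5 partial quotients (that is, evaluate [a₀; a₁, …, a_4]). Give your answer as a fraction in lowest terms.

137/19

Build up convergents one term at a time:
a_0 = 7: 7/1
a_1 = 4: 29/4
a_2 = 1: 36/5
a_3 = 2: 101/14
a_4 = 1: 137/19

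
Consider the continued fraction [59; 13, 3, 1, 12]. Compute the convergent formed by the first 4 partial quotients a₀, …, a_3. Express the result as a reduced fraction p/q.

Start with 1.
3 + 1/(1/1) = 3 + 1/1 = 4/1
13 + 1/(4/1) = 13 + 1/4 = 53/4
59 + 1/(53/4) = 59 + 4/53 = 3131/53

3131/53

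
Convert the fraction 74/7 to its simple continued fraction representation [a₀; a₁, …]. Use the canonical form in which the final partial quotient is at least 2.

[10; 1, 1, 3]

⌊74/7⌋ = 10, remainder 4
⌊7/4⌋ = 1, remainder 3
⌊4/3⌋ = 1, remainder 1
⌊3/1⌋ = 3, remainder 0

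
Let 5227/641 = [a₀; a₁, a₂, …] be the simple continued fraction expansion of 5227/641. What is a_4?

Apply division with remainder until the remainder is 0:
⌊5227/641⌋ = 8, remainder 99
⌊641/99⌋ = 6, remainder 47
⌊99/47⌋ = 2, remainder 5
⌊47/5⌋ = 9, remainder 2
⌊5/2⌋ = 2, remainder 1

2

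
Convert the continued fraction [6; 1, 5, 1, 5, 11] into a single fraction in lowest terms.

3139/458

Build up convergents one term at a time:
a_0 = 6: 6/1
a_1 = 1: 7/1
a_2 = 5: 41/6
a_3 = 1: 48/7
a_4 = 5: 281/41
a_5 = 11: 3139/458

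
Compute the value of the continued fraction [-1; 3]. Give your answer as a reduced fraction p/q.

a_0 = -1: -1/1
a_1 = 3: -2/3

-2/3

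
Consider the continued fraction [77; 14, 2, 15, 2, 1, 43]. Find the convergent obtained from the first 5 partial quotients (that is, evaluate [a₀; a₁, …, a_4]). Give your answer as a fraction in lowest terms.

71443/927

Starting at the tail and folding back:
Start with 2.
15 + 1/(2/1) = 15 + 1/2 = 31/2
2 + 1/(31/2) = 2 + 2/31 = 64/31
14 + 1/(64/31) = 14 + 31/64 = 927/64
77 + 1/(927/64) = 77 + 64/927 = 71443/927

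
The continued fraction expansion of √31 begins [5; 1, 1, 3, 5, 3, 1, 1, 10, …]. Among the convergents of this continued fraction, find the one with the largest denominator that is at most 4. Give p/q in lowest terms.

a_0 = 5: 5/1  (≤ bound)
a_1 = 1: 6/1  (≤ bound)
a_2 = 1: 11/2  (≤ bound)
a_3 = 3: 39/7  (> 4, stop)

11/2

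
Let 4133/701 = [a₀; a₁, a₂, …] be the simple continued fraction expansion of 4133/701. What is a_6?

1

4133 = 5·701 + 628, so a_0 = 5
701 = 1·628 + 73, so a_1 = 1
628 = 8·73 + 44, so a_2 = 8
73 = 1·44 + 29, so a_3 = 1
44 = 1·29 + 15, so a_4 = 1
29 = 1·15 + 14, so a_5 = 1
15 = 1·14 + 1, so a_6 = 1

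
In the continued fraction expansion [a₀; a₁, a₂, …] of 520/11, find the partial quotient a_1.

Apply division with remainder until the remainder is 0:
520 = 47·11 + 3, so a_0 = 47
11 = 3·3 + 2, so a_1 = 3

3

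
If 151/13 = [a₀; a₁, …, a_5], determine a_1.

⌊151/13⌋ = 11, remainder 8
⌊13/8⌋ = 1, remainder 5

1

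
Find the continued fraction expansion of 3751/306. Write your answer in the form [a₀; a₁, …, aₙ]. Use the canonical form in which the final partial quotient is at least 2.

[12; 3, 1, 6, 1, 9]

3751 = 12·306 + 79, so a_0 = 12
306 = 3·79 + 69, so a_1 = 3
79 = 1·69 + 10, so a_2 = 1
69 = 6·10 + 9, so a_3 = 6
10 = 1·9 + 1, so a_4 = 1
9 = 9·1 + 0, so a_5 = 9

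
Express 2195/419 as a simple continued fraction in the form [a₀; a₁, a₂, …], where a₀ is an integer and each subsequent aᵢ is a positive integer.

[5; 4, 5, 3, 1, 4]

Apply division with remainder until the remainder is 0:
⌊2195/419⌋ = 5, remainder 100
⌊419/100⌋ = 4, remainder 19
⌊100/19⌋ = 5, remainder 5
⌊19/5⌋ = 3, remainder 4
⌊5/4⌋ = 1, remainder 1
⌊4/1⌋ = 4, remainder 0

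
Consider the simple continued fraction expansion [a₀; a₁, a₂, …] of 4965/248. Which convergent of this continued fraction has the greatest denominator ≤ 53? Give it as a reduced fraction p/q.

1001/50

a_0 = 20: 20/1  (≤ bound)
a_1 = 49: 981/49  (≤ bound)
a_2 = 1: 1001/50  (≤ bound)
a_3 = 1: 1982/99  (> 53, stop)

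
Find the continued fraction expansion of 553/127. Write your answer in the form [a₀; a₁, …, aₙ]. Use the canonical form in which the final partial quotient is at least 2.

Apply division with remainder until the remainder is 0:
553 ÷ 127 → quotient 4, remainder 45
127 ÷ 45 → quotient 2, remainder 37
45 ÷ 37 → quotient 1, remainder 8
37 ÷ 8 → quotient 4, remainder 5
8 ÷ 5 → quotient 1, remainder 3
5 ÷ 3 → quotient 1, remainder 2
3 ÷ 2 → quotient 1, remainder 1
2 ÷ 1 → quotient 2, remainder 0

[4; 2, 1, 4, 1, 1, 1, 2]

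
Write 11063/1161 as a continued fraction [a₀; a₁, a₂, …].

[9; 1, 1, 8, 6, 11]

11063 ÷ 1161 → quotient 9, remainder 614
1161 ÷ 614 → quotient 1, remainder 547
614 ÷ 547 → quotient 1, remainder 67
547 ÷ 67 → quotient 8, remainder 11
67 ÷ 11 → quotient 6, remainder 1
11 ÷ 1 → quotient 11, remainder 0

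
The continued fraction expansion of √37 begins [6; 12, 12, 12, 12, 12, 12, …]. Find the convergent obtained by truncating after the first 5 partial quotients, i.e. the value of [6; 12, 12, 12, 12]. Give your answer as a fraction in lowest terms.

128766/21169

Collapse the nested fraction from the inside out:
Start with 12.
12 + 1/(12/1) = 12 + 1/12 = 145/12
12 + 1/(145/12) = 12 + 12/145 = 1752/145
12 + 1/(1752/145) = 12 + 145/1752 = 21169/1752
6 + 1/(21169/1752) = 6 + 1752/21169 = 128766/21169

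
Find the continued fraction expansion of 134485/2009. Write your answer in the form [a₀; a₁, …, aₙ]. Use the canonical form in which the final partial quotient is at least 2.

[66; 1, 16, 39, 3]

Run the Euclidean algorithm, recording each quotient:
134485 = 66·2009 + 1891, so a_0 = 66
2009 = 1·1891 + 118, so a_1 = 1
1891 = 16·118 + 3, so a_2 = 16
118 = 39·3 + 1, so a_3 = 39
3 = 3·1 + 0, so a_4 = 3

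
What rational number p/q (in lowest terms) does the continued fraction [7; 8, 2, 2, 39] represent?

11782/1655

a_0 = 7: 7/1
a_1 = 8: 57/8
a_2 = 2: 121/17
a_3 = 2: 299/42
a_4 = 39: 11782/1655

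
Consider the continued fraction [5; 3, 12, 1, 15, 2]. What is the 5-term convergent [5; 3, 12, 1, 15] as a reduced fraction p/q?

Start with 15.
1 + 1/(15/1) = 1 + 1/15 = 16/15
12 + 1/(16/15) = 12 + 15/16 = 207/16
3 + 1/(207/16) = 3 + 16/207 = 637/207
5 + 1/(637/207) = 5 + 207/637 = 3392/637

3392/637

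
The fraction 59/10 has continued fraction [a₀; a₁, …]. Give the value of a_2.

9

59 = 5·10 + 9, so a_0 = 5
10 = 1·9 + 1, so a_1 = 1
9 = 9·1 + 0, so a_2 = 9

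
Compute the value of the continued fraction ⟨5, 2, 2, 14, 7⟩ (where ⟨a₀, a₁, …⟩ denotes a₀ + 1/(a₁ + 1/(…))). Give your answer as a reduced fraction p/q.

2750/509

a_0 = 5: 5/1
a_1 = 2: 11/2
a_2 = 2: 27/5
a_3 = 14: 389/72
a_4 = 7: 2750/509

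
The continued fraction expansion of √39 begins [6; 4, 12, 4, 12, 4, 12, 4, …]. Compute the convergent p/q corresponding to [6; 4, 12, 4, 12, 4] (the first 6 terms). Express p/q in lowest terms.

Start with 4.
12 + 1/(4/1) = 12 + 1/4 = 49/4
4 + 1/(49/4) = 4 + 4/49 = 200/49
12 + 1/(200/49) = 12 + 49/200 = 2449/200
4 + 1/(2449/200) = 4 + 200/2449 = 9996/2449
6 + 1/(9996/2449) = 6 + 2449/9996 = 62425/9996

62425/9996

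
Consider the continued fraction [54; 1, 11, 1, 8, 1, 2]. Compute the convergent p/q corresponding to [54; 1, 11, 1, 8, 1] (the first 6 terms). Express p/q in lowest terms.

7085/129

a_0 = 54: 54/1
a_1 = 1: 55/1
a_2 = 11: 659/12
a_3 = 1: 714/13
a_4 = 8: 6371/116
a_5 = 1: 7085/129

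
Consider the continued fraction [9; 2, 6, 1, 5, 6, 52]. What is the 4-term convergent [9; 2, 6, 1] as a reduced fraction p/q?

142/15

Build up convergents one term at a time:
a_0 = 9: 9/1
a_1 = 2: 19/2
a_2 = 6: 123/13
a_3 = 1: 142/15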